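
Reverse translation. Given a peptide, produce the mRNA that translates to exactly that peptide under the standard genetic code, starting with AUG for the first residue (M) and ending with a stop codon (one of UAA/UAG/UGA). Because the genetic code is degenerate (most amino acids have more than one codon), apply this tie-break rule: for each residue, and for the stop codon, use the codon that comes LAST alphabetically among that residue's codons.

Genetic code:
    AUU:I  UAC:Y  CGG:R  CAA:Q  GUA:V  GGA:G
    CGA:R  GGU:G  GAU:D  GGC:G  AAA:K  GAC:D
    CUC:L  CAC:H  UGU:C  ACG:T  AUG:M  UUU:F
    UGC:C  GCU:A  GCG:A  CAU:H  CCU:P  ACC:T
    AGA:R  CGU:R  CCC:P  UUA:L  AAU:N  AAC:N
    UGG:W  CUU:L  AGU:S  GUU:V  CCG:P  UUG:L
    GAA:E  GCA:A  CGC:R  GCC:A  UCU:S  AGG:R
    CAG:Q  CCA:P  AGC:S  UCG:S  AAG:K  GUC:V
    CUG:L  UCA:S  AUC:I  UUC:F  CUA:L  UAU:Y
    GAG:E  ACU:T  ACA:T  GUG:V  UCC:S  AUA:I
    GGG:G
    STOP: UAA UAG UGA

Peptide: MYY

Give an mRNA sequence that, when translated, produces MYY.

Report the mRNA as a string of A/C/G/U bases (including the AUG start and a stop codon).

residue 1: M -> AUG (start codon)
residue 2: Y codons sorted = UAC,UAU -> pick last = UAU
residue 3: Y codons sorted = UAC,UAU -> pick last = UAU
terminator: stop codons sorted = UAA,UAG,UGA -> pick last = UGA

Answer: mRNA: AUGUAUUAUUGA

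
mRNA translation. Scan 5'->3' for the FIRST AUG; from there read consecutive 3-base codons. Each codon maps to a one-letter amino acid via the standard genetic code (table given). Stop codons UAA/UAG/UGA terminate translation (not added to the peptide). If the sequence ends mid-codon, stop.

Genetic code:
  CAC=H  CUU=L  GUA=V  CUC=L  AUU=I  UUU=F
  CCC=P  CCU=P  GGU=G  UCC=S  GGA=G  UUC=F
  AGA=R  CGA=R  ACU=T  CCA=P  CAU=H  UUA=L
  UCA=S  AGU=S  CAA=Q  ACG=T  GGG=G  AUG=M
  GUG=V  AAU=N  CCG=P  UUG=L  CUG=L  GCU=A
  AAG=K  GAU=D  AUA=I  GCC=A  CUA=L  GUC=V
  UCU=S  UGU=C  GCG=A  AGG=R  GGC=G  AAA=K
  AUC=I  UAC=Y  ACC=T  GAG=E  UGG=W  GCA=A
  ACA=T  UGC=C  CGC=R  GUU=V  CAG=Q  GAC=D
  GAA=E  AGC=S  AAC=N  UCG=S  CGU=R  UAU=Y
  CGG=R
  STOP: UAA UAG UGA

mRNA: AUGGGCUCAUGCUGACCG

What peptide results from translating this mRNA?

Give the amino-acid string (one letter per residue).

Answer: MGSC

Derivation:
start AUG at pos 0
pos 0: AUG -> M; peptide=M
pos 3: GGC -> G; peptide=MG
pos 6: UCA -> S; peptide=MGS
pos 9: UGC -> C; peptide=MGSC
pos 12: UGA -> STOP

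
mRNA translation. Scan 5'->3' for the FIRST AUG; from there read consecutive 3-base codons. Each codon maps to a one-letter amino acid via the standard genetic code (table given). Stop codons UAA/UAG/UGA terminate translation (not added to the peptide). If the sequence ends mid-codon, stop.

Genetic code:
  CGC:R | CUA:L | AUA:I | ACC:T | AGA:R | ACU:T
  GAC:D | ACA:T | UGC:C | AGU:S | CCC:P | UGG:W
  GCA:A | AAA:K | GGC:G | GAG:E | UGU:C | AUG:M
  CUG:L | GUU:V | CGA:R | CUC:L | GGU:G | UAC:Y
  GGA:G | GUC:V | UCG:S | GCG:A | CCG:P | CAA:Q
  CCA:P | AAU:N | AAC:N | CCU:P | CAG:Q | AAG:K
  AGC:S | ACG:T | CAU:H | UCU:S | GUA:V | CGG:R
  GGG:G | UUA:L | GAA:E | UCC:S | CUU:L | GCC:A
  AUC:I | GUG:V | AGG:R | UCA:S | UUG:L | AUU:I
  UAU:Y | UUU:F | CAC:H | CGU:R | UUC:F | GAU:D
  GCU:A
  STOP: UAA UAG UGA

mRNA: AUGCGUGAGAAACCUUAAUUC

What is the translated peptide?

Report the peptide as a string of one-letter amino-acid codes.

Answer: MREKP

Derivation:
start AUG at pos 0
pos 0: AUG -> M; peptide=M
pos 3: CGU -> R; peptide=MR
pos 6: GAG -> E; peptide=MRE
pos 9: AAA -> K; peptide=MREK
pos 12: CCU -> P; peptide=MREKP
pos 15: UAA -> STOP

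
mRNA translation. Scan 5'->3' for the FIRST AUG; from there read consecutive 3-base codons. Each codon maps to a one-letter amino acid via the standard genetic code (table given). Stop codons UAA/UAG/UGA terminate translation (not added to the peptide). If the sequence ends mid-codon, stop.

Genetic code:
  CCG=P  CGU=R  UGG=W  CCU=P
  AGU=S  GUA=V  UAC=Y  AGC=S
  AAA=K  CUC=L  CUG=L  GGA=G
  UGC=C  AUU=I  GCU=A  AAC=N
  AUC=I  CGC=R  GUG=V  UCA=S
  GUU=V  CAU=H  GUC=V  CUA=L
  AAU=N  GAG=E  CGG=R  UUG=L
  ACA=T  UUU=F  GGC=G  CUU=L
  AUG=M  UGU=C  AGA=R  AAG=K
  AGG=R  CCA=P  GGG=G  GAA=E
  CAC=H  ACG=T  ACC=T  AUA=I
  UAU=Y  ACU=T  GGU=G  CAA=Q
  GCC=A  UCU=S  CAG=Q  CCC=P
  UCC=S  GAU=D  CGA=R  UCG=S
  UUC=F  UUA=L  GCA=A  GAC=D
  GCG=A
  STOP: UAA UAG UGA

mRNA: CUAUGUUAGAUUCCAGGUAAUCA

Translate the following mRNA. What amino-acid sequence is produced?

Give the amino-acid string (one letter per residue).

start AUG at pos 2
pos 2: AUG -> M; peptide=M
pos 5: UUA -> L; peptide=ML
pos 8: GAU -> D; peptide=MLD
pos 11: UCC -> S; peptide=MLDS
pos 14: AGG -> R; peptide=MLDSR
pos 17: UAA -> STOP

Answer: MLDSR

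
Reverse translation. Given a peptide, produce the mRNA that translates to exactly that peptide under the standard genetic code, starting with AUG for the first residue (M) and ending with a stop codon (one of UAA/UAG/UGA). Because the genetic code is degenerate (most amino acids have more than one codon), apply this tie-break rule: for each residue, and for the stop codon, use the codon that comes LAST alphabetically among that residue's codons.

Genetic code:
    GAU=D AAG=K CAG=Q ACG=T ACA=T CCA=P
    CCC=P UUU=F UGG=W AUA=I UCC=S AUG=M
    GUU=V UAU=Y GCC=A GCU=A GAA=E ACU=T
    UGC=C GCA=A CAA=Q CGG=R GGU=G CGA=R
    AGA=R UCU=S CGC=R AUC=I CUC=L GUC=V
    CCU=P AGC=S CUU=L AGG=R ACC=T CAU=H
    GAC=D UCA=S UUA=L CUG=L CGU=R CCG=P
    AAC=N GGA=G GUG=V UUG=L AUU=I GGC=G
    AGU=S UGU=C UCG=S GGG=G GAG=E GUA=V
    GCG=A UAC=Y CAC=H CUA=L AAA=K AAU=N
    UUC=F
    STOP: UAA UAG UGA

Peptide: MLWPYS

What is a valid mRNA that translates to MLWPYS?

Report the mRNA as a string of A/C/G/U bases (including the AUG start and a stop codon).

Answer: mRNA: AUGUUGUGGCCUUAUUCUUGA

Derivation:
residue 1: M -> AUG (start codon)
residue 2: L codons sorted = CUA,CUC,CUG,CUU,UUA,UUG -> pick last = UUG
residue 3: W -> UGG (only codon)
residue 4: P codons sorted = CCA,CCC,CCG,CCU -> pick last = CCU
residue 5: Y codons sorted = UAC,UAU -> pick last = UAU
residue 6: S codons sorted = AGC,AGU,UCA,UCC,UCG,UCU -> pick last = UCU
terminator: stop codons sorted = UAA,UAG,UGA -> pick last = UGA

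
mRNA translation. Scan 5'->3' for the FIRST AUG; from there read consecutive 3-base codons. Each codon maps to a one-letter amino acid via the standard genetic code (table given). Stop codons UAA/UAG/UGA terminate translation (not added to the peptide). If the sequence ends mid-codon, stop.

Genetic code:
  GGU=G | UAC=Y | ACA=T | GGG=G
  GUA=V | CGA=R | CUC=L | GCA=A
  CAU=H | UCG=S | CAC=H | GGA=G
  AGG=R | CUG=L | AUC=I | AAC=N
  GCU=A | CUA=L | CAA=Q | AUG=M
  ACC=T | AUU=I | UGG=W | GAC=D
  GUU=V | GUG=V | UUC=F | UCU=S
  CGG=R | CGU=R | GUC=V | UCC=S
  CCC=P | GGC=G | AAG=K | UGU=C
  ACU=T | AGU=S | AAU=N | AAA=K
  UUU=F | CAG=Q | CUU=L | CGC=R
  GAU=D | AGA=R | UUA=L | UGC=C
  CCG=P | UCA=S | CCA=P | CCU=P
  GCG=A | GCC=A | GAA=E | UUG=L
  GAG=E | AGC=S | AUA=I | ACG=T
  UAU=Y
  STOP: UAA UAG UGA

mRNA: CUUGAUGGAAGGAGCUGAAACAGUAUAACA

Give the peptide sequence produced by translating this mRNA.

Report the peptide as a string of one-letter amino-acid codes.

Answer: MEGAETV

Derivation:
start AUG at pos 4
pos 4: AUG -> M; peptide=M
pos 7: GAA -> E; peptide=ME
pos 10: GGA -> G; peptide=MEG
pos 13: GCU -> A; peptide=MEGA
pos 16: GAA -> E; peptide=MEGAE
pos 19: ACA -> T; peptide=MEGAET
pos 22: GUA -> V; peptide=MEGAETV
pos 25: UAA -> STOP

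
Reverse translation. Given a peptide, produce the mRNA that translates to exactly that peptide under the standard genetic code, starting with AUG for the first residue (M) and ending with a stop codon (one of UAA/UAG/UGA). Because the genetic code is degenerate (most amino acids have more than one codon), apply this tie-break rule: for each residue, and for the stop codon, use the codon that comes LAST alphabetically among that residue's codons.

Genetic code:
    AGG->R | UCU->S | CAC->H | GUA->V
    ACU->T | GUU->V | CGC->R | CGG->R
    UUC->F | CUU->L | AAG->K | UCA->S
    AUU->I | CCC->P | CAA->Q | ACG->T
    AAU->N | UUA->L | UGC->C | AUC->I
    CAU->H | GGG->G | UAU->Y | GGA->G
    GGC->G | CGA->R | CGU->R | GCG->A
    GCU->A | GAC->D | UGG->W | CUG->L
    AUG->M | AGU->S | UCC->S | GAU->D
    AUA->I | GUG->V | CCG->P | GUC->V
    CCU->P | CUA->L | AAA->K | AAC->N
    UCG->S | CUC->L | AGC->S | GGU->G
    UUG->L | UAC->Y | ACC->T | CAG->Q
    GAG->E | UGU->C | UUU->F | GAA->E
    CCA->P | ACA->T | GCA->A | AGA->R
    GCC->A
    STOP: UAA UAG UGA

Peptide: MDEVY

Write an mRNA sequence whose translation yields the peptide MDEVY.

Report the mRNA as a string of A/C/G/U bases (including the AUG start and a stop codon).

Answer: mRNA: AUGGAUGAGGUUUAUUGA

Derivation:
residue 1: M -> AUG (start codon)
residue 2: D codons sorted = GAC,GAU -> pick last = GAU
residue 3: E codons sorted = GAA,GAG -> pick last = GAG
residue 4: V codons sorted = GUA,GUC,GUG,GUU -> pick last = GUU
residue 5: Y codons sorted = UAC,UAU -> pick last = UAU
terminator: stop codons sorted = UAA,UAG,UGA -> pick last = UGA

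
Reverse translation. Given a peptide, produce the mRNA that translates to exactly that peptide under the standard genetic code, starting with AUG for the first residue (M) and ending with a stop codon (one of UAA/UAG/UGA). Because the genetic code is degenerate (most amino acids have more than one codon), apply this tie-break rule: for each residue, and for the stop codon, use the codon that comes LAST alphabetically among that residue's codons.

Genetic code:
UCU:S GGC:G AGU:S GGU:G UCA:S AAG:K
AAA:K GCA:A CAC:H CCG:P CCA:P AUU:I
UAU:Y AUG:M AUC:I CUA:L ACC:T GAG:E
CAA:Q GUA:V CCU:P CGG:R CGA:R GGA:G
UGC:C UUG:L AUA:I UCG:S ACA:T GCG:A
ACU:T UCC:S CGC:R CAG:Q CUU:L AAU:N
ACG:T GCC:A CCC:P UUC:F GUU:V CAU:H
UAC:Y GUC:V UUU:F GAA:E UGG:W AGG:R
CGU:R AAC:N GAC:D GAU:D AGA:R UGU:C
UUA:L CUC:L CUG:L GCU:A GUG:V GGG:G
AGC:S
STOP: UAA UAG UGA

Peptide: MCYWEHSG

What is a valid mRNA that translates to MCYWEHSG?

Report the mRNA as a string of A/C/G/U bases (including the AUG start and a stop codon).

residue 1: M -> AUG (start codon)
residue 2: C codons sorted = UGC,UGU -> pick last = UGU
residue 3: Y codons sorted = UAC,UAU -> pick last = UAU
residue 4: W -> UGG (only codon)
residue 5: E codons sorted = GAA,GAG -> pick last = GAG
residue 6: H codons sorted = CAC,CAU -> pick last = CAU
residue 7: S codons sorted = AGC,AGU,UCA,UCC,UCG,UCU -> pick last = UCU
residue 8: G codons sorted = GGA,GGC,GGG,GGU -> pick last = GGU
terminator: stop codons sorted = UAA,UAG,UGA -> pick last = UGA

Answer: mRNA: AUGUGUUAUUGGGAGCAUUCUGGUUGA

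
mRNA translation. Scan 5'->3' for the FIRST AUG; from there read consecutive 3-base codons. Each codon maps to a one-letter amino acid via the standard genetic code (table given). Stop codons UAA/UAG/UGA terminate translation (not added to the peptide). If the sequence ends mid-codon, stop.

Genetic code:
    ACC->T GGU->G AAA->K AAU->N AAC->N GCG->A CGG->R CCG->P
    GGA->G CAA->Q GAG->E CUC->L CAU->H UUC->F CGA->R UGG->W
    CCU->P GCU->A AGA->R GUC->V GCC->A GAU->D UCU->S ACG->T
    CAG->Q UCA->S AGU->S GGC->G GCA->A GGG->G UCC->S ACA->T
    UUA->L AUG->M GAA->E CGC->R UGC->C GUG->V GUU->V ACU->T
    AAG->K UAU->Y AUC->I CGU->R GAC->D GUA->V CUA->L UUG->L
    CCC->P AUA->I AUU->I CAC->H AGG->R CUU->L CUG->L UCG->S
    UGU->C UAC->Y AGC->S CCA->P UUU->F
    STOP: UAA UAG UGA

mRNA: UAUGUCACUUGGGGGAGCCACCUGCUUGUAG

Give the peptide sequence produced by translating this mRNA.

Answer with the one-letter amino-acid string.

start AUG at pos 1
pos 1: AUG -> M; peptide=M
pos 4: UCA -> S; peptide=MS
pos 7: CUU -> L; peptide=MSL
pos 10: GGG -> G; peptide=MSLG
pos 13: GGA -> G; peptide=MSLGG
pos 16: GCC -> A; peptide=MSLGGA
pos 19: ACC -> T; peptide=MSLGGAT
pos 22: UGC -> C; peptide=MSLGGATC
pos 25: UUG -> L; peptide=MSLGGATCL
pos 28: UAG -> STOP

Answer: MSLGGATCL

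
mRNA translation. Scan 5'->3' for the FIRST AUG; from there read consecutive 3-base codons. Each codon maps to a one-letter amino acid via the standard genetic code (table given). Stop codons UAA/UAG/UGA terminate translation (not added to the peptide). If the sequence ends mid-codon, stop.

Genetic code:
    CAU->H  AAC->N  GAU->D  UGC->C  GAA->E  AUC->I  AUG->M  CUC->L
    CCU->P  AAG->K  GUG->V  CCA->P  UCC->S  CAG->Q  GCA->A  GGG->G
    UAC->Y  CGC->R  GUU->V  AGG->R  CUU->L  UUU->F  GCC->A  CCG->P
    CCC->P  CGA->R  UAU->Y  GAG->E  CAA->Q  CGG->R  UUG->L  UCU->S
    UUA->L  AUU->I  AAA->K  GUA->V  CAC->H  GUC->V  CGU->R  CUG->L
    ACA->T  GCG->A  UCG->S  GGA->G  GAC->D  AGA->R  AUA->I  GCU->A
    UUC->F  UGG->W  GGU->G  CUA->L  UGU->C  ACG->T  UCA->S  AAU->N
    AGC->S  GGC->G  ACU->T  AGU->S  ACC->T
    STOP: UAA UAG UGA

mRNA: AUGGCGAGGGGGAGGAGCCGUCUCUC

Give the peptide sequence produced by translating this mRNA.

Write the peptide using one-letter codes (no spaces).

start AUG at pos 0
pos 0: AUG -> M; peptide=M
pos 3: GCG -> A; peptide=MA
pos 6: AGG -> R; peptide=MAR
pos 9: GGG -> G; peptide=MARG
pos 12: AGG -> R; peptide=MARGR
pos 15: AGC -> S; peptide=MARGRS
pos 18: CGU -> R; peptide=MARGRSR
pos 21: CUC -> L; peptide=MARGRSRL
pos 24: only 2 nt remain (<3), stop (end of mRNA)

Answer: MARGRSRL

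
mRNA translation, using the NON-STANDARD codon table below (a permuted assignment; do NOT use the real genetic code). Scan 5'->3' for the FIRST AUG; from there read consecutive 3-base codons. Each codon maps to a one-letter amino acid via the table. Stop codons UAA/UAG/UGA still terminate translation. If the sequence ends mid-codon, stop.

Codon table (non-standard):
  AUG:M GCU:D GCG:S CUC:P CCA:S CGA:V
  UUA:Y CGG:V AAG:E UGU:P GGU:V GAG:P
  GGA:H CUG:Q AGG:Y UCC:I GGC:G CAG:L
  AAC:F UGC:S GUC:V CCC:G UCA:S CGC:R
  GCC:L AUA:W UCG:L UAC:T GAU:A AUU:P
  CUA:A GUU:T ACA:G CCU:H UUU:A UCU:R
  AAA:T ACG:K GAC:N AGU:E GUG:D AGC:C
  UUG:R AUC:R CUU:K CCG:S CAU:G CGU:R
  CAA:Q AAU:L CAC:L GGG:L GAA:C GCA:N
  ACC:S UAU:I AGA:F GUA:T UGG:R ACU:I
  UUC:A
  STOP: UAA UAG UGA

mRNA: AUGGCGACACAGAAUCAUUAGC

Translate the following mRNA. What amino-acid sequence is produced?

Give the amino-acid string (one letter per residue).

Answer: MSGLLG

Derivation:
start AUG at pos 0
pos 0: AUG -> M; peptide=M
pos 3: GCG -> S; peptide=MS
pos 6: ACA -> G; peptide=MSG
pos 9: CAG -> L; peptide=MSGL
pos 12: AAU -> L; peptide=MSGLL
pos 15: CAU -> G; peptide=MSGLLG
pos 18: UAG -> STOP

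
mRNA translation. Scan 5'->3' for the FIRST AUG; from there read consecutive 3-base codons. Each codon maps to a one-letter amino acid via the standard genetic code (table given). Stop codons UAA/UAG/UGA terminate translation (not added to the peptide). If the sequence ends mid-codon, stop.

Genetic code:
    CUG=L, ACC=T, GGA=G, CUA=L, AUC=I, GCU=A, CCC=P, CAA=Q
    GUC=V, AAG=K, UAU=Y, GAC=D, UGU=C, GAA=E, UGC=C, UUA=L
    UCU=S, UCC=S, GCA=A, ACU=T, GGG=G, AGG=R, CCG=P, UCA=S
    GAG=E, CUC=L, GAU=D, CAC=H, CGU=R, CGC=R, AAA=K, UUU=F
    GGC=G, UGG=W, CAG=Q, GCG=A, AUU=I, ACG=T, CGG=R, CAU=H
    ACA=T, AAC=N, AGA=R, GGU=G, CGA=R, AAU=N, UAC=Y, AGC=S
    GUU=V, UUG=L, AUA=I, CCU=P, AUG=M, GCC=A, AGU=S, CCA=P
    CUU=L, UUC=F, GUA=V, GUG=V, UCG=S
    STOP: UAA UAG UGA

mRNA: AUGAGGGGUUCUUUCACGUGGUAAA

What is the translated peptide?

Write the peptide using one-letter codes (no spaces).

start AUG at pos 0
pos 0: AUG -> M; peptide=M
pos 3: AGG -> R; peptide=MR
pos 6: GGU -> G; peptide=MRG
pos 9: UCU -> S; peptide=MRGS
pos 12: UUC -> F; peptide=MRGSF
pos 15: ACG -> T; peptide=MRGSFT
pos 18: UGG -> W; peptide=MRGSFTW
pos 21: UAA -> STOP

Answer: MRGSFTW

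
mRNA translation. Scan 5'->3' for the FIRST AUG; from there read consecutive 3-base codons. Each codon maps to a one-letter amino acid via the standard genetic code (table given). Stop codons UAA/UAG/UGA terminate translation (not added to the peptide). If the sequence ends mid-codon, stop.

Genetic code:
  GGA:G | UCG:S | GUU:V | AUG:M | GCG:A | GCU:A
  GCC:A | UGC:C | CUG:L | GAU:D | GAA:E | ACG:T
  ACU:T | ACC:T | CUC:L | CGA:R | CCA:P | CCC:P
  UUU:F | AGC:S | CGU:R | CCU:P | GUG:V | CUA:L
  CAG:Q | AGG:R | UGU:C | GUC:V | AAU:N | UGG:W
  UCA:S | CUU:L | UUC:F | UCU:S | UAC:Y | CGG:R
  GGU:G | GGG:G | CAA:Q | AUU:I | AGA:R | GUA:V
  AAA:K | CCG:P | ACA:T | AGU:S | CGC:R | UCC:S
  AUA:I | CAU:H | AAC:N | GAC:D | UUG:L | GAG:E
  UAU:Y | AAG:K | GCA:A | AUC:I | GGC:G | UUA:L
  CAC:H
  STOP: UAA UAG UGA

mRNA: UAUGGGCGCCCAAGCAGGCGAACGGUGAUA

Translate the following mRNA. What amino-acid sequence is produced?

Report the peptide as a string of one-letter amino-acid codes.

Answer: MGAQAGER

Derivation:
start AUG at pos 1
pos 1: AUG -> M; peptide=M
pos 4: GGC -> G; peptide=MG
pos 7: GCC -> A; peptide=MGA
pos 10: CAA -> Q; peptide=MGAQ
pos 13: GCA -> A; peptide=MGAQA
pos 16: GGC -> G; peptide=MGAQAG
pos 19: GAA -> E; peptide=MGAQAGE
pos 22: CGG -> R; peptide=MGAQAGER
pos 25: UGA -> STOP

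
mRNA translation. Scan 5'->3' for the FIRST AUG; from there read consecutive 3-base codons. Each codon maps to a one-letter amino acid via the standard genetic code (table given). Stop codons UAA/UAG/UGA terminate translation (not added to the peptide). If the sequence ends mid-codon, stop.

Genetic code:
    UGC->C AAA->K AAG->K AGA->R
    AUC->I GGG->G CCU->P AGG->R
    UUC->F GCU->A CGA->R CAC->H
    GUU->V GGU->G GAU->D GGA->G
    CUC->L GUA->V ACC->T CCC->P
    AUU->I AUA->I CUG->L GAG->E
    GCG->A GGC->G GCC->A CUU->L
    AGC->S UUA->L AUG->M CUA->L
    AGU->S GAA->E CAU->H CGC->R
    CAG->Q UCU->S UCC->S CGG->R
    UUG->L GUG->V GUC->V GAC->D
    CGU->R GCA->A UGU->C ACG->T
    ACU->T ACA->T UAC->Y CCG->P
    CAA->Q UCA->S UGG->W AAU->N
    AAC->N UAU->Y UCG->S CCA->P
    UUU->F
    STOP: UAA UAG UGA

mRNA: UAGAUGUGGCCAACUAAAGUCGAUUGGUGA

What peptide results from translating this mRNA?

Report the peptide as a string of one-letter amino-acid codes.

Answer: MWPTKVDW

Derivation:
start AUG at pos 3
pos 3: AUG -> M; peptide=M
pos 6: UGG -> W; peptide=MW
pos 9: CCA -> P; peptide=MWP
pos 12: ACU -> T; peptide=MWPT
pos 15: AAA -> K; peptide=MWPTK
pos 18: GUC -> V; peptide=MWPTKV
pos 21: GAU -> D; peptide=MWPTKVD
pos 24: UGG -> W; peptide=MWPTKVDW
pos 27: UGA -> STOP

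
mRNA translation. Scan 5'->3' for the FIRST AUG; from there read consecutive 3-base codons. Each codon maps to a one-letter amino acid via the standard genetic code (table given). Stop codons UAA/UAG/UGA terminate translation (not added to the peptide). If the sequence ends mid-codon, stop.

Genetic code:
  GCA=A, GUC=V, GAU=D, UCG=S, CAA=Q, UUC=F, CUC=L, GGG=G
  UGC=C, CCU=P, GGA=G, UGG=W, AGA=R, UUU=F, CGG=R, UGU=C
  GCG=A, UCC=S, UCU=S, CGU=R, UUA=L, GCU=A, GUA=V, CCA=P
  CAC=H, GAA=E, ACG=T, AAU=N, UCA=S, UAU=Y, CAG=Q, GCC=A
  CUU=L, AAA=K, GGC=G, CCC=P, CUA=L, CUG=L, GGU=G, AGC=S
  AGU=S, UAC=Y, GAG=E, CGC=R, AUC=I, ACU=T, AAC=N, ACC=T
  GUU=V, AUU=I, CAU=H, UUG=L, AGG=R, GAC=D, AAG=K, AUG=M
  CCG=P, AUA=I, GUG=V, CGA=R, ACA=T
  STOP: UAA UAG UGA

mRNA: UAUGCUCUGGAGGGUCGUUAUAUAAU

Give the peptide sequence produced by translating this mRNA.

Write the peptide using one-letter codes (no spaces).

start AUG at pos 1
pos 1: AUG -> M; peptide=M
pos 4: CUC -> L; peptide=ML
pos 7: UGG -> W; peptide=MLW
pos 10: AGG -> R; peptide=MLWR
pos 13: GUC -> V; peptide=MLWRV
pos 16: GUU -> V; peptide=MLWRVV
pos 19: AUA -> I; peptide=MLWRVVI
pos 22: UAA -> STOP

Answer: MLWRVVI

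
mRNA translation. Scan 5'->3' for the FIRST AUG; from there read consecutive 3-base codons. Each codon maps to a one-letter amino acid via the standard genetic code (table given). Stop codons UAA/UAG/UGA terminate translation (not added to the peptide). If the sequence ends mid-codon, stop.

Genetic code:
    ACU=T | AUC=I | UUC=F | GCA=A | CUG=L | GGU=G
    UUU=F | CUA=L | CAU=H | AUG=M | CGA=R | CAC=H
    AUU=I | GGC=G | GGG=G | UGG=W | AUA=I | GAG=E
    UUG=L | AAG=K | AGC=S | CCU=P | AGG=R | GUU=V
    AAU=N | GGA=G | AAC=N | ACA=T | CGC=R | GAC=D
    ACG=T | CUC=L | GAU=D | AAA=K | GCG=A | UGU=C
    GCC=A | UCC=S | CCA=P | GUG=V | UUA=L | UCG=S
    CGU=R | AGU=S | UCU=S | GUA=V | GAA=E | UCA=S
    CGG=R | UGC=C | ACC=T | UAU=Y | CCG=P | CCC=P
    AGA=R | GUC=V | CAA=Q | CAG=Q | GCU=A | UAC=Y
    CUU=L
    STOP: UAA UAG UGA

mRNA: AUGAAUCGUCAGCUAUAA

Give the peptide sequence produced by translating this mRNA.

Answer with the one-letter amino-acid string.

start AUG at pos 0
pos 0: AUG -> M; peptide=M
pos 3: AAU -> N; peptide=MN
pos 6: CGU -> R; peptide=MNR
pos 9: CAG -> Q; peptide=MNRQ
pos 12: CUA -> L; peptide=MNRQL
pos 15: UAA -> STOP

Answer: MNRQL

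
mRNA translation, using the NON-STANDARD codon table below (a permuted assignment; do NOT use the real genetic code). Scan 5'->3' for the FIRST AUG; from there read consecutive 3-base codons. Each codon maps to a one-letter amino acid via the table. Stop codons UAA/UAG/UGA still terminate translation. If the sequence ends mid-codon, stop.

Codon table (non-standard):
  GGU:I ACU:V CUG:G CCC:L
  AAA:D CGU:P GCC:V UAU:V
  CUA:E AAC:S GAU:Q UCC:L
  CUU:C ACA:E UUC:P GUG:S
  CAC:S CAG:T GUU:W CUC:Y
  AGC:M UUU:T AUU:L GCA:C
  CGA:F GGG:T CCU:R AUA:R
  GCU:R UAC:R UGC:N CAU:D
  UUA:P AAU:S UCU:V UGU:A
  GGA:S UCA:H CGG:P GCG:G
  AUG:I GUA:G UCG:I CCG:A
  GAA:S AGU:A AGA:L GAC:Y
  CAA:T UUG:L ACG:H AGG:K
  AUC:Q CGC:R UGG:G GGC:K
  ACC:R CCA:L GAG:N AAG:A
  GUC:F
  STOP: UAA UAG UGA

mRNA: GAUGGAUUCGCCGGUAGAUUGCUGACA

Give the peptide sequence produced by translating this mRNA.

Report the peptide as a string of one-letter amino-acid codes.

Answer: IQIAGQN

Derivation:
start AUG at pos 1
pos 1: AUG -> I; peptide=I
pos 4: GAU -> Q; peptide=IQ
pos 7: UCG -> I; peptide=IQI
pos 10: CCG -> A; peptide=IQIA
pos 13: GUA -> G; peptide=IQIAG
pos 16: GAU -> Q; peptide=IQIAGQ
pos 19: UGC -> N; peptide=IQIAGQN
pos 22: UGA -> STOP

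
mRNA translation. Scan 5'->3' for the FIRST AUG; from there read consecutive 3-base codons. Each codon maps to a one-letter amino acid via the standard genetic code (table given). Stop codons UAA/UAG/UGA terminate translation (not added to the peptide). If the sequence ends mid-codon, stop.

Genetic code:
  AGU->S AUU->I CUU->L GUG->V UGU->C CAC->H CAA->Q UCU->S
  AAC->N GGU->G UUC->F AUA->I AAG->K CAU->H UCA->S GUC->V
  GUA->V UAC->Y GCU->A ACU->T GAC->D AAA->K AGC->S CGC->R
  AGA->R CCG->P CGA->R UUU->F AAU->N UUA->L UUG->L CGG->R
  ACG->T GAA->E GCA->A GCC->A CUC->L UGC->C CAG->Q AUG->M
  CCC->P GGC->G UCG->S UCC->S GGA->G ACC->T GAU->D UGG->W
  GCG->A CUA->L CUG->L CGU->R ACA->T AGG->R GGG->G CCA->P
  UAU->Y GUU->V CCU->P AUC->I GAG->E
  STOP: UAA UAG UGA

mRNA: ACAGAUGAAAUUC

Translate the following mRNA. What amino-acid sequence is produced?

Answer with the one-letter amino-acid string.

Answer: MKF

Derivation:
start AUG at pos 4
pos 4: AUG -> M; peptide=M
pos 7: AAA -> K; peptide=MK
pos 10: UUC -> F; peptide=MKF
pos 13: only 0 nt remain (<3), stop (end of mRNA)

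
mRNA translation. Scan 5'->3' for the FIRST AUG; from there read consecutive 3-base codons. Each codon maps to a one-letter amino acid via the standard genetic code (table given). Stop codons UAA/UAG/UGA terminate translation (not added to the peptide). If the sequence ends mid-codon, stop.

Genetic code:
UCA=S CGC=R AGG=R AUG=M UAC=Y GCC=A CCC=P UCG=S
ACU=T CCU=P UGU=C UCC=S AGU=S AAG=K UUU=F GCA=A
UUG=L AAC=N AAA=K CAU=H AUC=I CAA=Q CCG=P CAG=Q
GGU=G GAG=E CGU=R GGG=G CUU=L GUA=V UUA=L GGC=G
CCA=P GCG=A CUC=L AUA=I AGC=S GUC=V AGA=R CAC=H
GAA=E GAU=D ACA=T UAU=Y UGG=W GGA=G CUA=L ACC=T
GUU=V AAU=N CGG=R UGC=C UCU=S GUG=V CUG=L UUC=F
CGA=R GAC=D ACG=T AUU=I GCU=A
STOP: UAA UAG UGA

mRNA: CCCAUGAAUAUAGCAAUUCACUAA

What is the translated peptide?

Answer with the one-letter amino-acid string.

Answer: MNIAIH

Derivation:
start AUG at pos 3
pos 3: AUG -> M; peptide=M
pos 6: AAU -> N; peptide=MN
pos 9: AUA -> I; peptide=MNI
pos 12: GCA -> A; peptide=MNIA
pos 15: AUU -> I; peptide=MNIAI
pos 18: CAC -> H; peptide=MNIAIH
pos 21: UAA -> STOP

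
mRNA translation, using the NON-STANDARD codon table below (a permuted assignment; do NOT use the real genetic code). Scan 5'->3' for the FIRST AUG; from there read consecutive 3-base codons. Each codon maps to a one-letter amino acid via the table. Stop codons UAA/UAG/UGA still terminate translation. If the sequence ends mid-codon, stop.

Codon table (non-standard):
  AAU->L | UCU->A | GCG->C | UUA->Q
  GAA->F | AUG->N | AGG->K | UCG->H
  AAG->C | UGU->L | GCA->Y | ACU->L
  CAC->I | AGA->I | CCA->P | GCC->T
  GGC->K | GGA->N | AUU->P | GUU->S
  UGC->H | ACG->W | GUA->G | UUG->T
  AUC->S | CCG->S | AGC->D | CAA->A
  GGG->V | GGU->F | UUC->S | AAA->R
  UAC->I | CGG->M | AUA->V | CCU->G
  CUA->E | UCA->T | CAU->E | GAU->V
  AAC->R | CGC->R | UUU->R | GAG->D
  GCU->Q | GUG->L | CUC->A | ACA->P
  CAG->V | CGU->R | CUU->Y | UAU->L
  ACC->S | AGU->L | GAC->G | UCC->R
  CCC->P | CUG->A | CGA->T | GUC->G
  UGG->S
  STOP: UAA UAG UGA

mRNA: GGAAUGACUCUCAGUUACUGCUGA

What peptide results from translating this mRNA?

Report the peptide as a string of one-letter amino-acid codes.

start AUG at pos 3
pos 3: AUG -> N; peptide=N
pos 6: ACU -> L; peptide=NL
pos 9: CUC -> A; peptide=NLA
pos 12: AGU -> L; peptide=NLAL
pos 15: UAC -> I; peptide=NLALI
pos 18: UGC -> H; peptide=NLALIH
pos 21: UGA -> STOP

Answer: NLALIH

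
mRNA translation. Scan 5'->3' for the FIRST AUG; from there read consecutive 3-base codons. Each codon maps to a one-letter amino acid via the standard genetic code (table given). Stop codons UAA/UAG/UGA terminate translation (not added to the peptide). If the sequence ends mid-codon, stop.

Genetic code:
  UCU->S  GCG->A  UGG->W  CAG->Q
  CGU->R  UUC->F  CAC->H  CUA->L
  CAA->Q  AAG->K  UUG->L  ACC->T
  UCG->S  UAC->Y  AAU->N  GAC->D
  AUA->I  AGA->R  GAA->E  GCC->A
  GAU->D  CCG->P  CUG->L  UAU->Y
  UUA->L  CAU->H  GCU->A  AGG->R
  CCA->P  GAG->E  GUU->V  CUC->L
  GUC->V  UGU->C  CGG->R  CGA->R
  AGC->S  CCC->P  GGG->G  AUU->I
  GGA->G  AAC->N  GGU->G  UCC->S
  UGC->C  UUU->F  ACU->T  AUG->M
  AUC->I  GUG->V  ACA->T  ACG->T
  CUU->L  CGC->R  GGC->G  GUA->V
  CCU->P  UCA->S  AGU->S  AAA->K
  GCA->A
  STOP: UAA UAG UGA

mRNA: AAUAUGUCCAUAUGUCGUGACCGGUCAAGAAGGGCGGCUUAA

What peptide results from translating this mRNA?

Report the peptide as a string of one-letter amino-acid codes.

start AUG at pos 3
pos 3: AUG -> M; peptide=M
pos 6: UCC -> S; peptide=MS
pos 9: AUA -> I; peptide=MSI
pos 12: UGU -> C; peptide=MSIC
pos 15: CGU -> R; peptide=MSICR
pos 18: GAC -> D; peptide=MSICRD
pos 21: CGG -> R; peptide=MSICRDR
pos 24: UCA -> S; peptide=MSICRDRS
pos 27: AGA -> R; peptide=MSICRDRSR
pos 30: AGG -> R; peptide=MSICRDRSRR
pos 33: GCG -> A; peptide=MSICRDRSRRA
pos 36: GCU -> A; peptide=MSICRDRSRRAA
pos 39: UAA -> STOP

Answer: MSICRDRSRRAA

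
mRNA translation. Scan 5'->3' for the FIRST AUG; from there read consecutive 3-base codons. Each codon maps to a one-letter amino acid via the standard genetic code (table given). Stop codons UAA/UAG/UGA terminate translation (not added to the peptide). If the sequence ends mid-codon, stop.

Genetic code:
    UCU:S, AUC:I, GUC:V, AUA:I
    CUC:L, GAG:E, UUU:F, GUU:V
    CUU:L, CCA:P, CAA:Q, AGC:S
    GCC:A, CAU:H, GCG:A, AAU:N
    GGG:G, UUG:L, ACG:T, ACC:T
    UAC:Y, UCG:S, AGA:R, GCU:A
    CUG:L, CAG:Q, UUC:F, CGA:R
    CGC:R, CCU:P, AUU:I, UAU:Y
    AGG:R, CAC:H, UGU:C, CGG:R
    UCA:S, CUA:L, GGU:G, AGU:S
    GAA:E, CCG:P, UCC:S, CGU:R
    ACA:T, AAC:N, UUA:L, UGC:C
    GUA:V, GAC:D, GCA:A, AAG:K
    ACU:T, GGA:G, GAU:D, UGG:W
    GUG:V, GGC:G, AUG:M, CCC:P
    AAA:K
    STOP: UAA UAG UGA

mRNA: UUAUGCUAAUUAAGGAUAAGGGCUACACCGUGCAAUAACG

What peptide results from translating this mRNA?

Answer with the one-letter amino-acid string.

Answer: MLIKDKGYTVQ

Derivation:
start AUG at pos 2
pos 2: AUG -> M; peptide=M
pos 5: CUA -> L; peptide=ML
pos 8: AUU -> I; peptide=MLI
pos 11: AAG -> K; peptide=MLIK
pos 14: GAU -> D; peptide=MLIKD
pos 17: AAG -> K; peptide=MLIKDK
pos 20: GGC -> G; peptide=MLIKDKG
pos 23: UAC -> Y; peptide=MLIKDKGY
pos 26: ACC -> T; peptide=MLIKDKGYT
pos 29: GUG -> V; peptide=MLIKDKGYTV
pos 32: CAA -> Q; peptide=MLIKDKGYTVQ
pos 35: UAA -> STOP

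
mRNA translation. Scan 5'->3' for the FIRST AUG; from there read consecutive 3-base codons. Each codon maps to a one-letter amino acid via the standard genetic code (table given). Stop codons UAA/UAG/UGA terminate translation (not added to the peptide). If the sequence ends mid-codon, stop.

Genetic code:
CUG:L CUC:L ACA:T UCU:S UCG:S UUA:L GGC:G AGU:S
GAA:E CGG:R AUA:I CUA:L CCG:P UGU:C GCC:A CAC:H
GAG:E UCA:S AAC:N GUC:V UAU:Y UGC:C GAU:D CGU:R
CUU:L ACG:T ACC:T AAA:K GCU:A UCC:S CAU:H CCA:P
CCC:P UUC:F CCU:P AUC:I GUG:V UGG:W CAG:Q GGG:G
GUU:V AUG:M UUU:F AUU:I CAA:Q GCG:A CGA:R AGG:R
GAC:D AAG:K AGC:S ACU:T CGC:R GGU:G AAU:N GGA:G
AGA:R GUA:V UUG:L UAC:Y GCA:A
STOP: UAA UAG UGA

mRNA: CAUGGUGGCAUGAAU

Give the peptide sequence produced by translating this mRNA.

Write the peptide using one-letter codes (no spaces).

Answer: MVA

Derivation:
start AUG at pos 1
pos 1: AUG -> M; peptide=M
pos 4: GUG -> V; peptide=MV
pos 7: GCA -> A; peptide=MVA
pos 10: UGA -> STOP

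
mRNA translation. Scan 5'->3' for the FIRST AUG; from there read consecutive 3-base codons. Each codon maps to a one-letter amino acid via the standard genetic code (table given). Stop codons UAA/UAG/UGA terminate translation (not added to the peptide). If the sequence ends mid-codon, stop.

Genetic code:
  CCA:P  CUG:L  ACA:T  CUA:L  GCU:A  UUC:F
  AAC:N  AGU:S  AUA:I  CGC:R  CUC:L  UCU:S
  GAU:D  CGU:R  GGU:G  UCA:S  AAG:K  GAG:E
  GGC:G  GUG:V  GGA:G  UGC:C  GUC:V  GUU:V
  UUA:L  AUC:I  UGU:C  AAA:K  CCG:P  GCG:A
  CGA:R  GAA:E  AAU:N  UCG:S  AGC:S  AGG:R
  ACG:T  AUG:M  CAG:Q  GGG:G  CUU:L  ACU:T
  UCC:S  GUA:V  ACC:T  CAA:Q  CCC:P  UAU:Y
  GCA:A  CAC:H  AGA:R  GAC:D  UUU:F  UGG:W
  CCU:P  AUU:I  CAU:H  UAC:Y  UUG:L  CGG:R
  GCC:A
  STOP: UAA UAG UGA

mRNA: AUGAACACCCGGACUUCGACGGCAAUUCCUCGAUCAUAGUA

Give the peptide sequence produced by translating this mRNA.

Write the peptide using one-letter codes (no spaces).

Answer: MNTRTSTAIPRS

Derivation:
start AUG at pos 0
pos 0: AUG -> M; peptide=M
pos 3: AAC -> N; peptide=MN
pos 6: ACC -> T; peptide=MNT
pos 9: CGG -> R; peptide=MNTR
pos 12: ACU -> T; peptide=MNTRT
pos 15: UCG -> S; peptide=MNTRTS
pos 18: ACG -> T; peptide=MNTRTST
pos 21: GCA -> A; peptide=MNTRTSTA
pos 24: AUU -> I; peptide=MNTRTSTAI
pos 27: CCU -> P; peptide=MNTRTSTAIP
pos 30: CGA -> R; peptide=MNTRTSTAIPR
pos 33: UCA -> S; peptide=MNTRTSTAIPRS
pos 36: UAG -> STOP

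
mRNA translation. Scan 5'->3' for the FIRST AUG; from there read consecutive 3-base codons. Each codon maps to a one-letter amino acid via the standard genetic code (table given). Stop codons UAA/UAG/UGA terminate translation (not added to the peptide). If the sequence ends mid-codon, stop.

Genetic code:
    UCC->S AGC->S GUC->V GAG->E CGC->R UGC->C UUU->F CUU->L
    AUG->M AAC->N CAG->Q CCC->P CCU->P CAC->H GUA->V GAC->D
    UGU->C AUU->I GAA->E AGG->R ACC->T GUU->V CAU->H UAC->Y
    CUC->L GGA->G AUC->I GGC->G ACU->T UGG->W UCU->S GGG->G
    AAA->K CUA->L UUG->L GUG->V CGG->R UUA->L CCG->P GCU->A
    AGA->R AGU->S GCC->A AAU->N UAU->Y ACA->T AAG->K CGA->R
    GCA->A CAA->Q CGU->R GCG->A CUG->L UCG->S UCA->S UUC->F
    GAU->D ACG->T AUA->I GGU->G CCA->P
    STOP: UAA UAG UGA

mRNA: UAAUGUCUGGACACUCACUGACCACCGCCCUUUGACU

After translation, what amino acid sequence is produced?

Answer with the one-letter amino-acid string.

start AUG at pos 2
pos 2: AUG -> M; peptide=M
pos 5: UCU -> S; peptide=MS
pos 8: GGA -> G; peptide=MSG
pos 11: CAC -> H; peptide=MSGH
pos 14: UCA -> S; peptide=MSGHS
pos 17: CUG -> L; peptide=MSGHSL
pos 20: ACC -> T; peptide=MSGHSLT
pos 23: ACC -> T; peptide=MSGHSLTT
pos 26: GCC -> A; peptide=MSGHSLTTA
pos 29: CUU -> L; peptide=MSGHSLTTAL
pos 32: UGA -> STOP

Answer: MSGHSLTTAL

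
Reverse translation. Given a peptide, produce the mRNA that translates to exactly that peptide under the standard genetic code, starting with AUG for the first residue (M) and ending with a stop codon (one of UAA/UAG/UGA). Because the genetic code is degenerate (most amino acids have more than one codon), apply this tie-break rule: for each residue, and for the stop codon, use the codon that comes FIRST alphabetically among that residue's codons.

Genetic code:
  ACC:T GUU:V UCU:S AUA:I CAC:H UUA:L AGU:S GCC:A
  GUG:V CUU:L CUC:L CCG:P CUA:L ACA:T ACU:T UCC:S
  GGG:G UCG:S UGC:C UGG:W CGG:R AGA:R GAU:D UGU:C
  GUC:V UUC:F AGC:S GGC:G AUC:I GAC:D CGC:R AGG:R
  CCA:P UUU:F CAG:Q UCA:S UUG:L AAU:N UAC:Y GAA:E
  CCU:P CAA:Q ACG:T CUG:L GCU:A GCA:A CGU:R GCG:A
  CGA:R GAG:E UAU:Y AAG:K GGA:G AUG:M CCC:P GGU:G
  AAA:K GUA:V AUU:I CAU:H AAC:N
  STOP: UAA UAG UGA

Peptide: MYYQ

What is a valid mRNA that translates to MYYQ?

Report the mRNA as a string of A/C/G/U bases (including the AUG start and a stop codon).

Answer: mRNA: AUGUACUACCAAUAA

Derivation:
residue 1: M -> AUG (start codon)
residue 2: Y codons sorted = UAC,UAU -> pick first = UAC
residue 3: Y codons sorted = UAC,UAU -> pick first = UAC
residue 4: Q codons sorted = CAA,CAG -> pick first = CAA
terminator: stop codons sorted = UAA,UAG,UGA -> pick first = UAA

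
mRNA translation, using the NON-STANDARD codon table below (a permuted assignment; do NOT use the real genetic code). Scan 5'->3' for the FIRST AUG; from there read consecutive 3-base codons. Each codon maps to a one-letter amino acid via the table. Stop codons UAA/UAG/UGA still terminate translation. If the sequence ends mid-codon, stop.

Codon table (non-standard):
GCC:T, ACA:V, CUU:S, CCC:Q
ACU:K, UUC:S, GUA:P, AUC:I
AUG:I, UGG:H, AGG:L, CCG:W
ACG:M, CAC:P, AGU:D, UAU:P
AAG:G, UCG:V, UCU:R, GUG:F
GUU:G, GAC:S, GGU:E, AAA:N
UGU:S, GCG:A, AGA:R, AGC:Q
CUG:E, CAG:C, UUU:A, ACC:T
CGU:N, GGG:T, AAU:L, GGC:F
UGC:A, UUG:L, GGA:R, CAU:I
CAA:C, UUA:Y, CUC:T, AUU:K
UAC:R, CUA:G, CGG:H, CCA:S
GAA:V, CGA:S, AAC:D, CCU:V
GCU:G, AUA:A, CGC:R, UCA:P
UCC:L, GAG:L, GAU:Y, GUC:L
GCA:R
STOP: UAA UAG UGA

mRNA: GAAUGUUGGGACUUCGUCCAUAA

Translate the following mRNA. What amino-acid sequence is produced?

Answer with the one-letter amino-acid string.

start AUG at pos 2
pos 2: AUG -> I; peptide=I
pos 5: UUG -> L; peptide=IL
pos 8: GGA -> R; peptide=ILR
pos 11: CUU -> S; peptide=ILRS
pos 14: CGU -> N; peptide=ILRSN
pos 17: CCA -> S; peptide=ILRSNS
pos 20: UAA -> STOP

Answer: ILRSNS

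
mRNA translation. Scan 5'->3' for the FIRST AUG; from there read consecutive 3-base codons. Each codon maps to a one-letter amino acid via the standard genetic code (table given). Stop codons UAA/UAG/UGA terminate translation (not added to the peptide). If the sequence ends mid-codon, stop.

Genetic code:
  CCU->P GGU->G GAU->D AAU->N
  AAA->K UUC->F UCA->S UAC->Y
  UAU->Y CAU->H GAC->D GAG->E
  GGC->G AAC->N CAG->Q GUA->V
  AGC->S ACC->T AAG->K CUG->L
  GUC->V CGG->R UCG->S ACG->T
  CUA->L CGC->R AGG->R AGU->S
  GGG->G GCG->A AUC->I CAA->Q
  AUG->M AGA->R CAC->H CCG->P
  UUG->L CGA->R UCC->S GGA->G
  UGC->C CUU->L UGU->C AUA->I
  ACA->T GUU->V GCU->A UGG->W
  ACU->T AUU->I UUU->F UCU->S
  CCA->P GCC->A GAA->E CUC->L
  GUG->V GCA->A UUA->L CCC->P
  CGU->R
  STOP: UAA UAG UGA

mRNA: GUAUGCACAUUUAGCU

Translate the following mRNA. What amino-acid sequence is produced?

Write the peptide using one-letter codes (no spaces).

Answer: MHI

Derivation:
start AUG at pos 2
pos 2: AUG -> M; peptide=M
pos 5: CAC -> H; peptide=MH
pos 8: AUU -> I; peptide=MHI
pos 11: UAG -> STOP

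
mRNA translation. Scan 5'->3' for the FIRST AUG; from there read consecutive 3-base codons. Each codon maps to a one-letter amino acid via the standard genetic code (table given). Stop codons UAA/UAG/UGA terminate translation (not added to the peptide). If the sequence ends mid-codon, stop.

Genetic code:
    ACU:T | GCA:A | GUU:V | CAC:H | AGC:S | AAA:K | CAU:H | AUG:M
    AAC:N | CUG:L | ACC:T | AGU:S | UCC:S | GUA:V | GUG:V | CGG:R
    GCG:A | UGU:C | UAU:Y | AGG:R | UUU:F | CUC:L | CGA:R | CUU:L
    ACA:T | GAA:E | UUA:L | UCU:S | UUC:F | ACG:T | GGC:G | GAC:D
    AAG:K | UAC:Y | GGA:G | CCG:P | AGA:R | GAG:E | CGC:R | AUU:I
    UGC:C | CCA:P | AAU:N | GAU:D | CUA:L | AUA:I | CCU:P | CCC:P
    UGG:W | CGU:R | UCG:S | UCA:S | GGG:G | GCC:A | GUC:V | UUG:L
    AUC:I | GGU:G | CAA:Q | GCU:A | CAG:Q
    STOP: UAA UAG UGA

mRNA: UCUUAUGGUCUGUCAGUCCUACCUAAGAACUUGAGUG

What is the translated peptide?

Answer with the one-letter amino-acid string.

Answer: MVCQSYLRT

Derivation:
start AUG at pos 4
pos 4: AUG -> M; peptide=M
pos 7: GUC -> V; peptide=MV
pos 10: UGU -> C; peptide=MVC
pos 13: CAG -> Q; peptide=MVCQ
pos 16: UCC -> S; peptide=MVCQS
pos 19: UAC -> Y; peptide=MVCQSY
pos 22: CUA -> L; peptide=MVCQSYL
pos 25: AGA -> R; peptide=MVCQSYLR
pos 28: ACU -> T; peptide=MVCQSYLRT
pos 31: UGA -> STOP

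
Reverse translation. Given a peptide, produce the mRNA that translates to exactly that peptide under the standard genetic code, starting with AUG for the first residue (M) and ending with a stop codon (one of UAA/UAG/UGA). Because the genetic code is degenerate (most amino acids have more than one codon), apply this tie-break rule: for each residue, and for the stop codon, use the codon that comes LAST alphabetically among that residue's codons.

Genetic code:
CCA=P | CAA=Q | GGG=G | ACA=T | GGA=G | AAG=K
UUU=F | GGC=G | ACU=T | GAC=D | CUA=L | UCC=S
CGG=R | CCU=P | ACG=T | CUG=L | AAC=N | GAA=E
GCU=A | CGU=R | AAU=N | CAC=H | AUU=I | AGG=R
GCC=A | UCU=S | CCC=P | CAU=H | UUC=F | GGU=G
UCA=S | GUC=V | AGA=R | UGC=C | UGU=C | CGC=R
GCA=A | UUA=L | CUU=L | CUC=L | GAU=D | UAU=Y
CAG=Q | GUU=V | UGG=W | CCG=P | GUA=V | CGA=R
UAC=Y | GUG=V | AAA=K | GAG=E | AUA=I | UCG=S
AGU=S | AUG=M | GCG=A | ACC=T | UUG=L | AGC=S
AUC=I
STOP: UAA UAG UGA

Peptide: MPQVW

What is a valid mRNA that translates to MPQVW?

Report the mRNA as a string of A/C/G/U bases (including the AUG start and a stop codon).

residue 1: M -> AUG (start codon)
residue 2: P codons sorted = CCA,CCC,CCG,CCU -> pick last = CCU
residue 3: Q codons sorted = CAA,CAG -> pick last = CAG
residue 4: V codons sorted = GUA,GUC,GUG,GUU -> pick last = GUU
residue 5: W -> UGG (only codon)
terminator: stop codons sorted = UAA,UAG,UGA -> pick last = UGA

Answer: mRNA: AUGCCUCAGGUUUGGUGA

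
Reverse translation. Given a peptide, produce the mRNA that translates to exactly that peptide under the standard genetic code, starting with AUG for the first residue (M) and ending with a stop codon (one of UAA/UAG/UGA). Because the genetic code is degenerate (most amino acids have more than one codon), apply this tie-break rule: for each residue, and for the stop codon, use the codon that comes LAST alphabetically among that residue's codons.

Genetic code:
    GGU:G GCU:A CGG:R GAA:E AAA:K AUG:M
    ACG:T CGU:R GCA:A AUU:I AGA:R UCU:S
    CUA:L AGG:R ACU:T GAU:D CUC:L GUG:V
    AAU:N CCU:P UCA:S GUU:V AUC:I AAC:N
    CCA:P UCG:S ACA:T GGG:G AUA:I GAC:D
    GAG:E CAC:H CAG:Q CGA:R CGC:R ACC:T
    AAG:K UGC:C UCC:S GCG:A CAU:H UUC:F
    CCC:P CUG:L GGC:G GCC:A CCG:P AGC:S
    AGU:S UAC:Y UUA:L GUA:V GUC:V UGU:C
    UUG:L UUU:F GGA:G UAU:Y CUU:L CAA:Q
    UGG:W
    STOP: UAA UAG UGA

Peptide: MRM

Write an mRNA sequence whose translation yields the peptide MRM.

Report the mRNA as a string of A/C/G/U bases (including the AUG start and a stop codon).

residue 1: M -> AUG (start codon)
residue 2: R codons sorted = AGA,AGG,CGA,CGC,CGG,CGU -> pick last = CGU
residue 3: M -> AUG (only codon)
terminator: stop codons sorted = UAA,UAG,UGA -> pick last = UGA

Answer: mRNA: AUGCGUAUGUGA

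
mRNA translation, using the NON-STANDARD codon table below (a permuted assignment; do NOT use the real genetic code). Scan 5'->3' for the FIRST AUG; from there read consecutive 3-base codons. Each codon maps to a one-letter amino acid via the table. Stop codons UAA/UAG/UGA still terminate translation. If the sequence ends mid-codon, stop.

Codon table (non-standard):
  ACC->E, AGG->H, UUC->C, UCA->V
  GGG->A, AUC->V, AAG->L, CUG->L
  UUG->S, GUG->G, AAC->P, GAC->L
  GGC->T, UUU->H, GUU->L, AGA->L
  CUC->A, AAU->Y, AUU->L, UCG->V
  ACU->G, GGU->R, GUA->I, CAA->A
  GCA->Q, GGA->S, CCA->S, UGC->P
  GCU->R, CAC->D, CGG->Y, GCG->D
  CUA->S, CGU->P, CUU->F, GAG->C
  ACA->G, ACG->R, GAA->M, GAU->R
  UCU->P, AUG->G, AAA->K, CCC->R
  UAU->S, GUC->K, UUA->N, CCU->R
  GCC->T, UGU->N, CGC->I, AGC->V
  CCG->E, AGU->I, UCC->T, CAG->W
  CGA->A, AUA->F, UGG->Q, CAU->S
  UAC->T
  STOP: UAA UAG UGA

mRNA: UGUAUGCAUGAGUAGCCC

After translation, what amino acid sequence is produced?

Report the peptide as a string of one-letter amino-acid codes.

Answer: GSC

Derivation:
start AUG at pos 3
pos 3: AUG -> G; peptide=G
pos 6: CAU -> S; peptide=GS
pos 9: GAG -> C; peptide=GSC
pos 12: UAG -> STOP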